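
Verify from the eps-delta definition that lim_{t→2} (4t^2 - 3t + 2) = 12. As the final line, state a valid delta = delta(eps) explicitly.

Let eps > 0 be given. We want delta > 0 such that 0 < |t − 2| < delta implies |(4t^2 - 3t + 2) − 12| < eps.
(4t^2 - 3t + 2) − 12 = 4t^2 - 3t - 10 = (t − 2)(4t + 5).
So |(4t^2 - 3t + 2) − 12| = |t − 2|·|4t + 5|.
Require delta ≤ 1. Then |t − 2| < 1 gives |t| < 3, and by the triangle inequality |4t + 5| ≤ 4·3 + 5 = 17.
Hence |(4t^2 - 3t + 2) − 12| ≤ 17|t − 2| < eps provided |t − 2| < eps/17.
Take delta = min(1, eps/17). Then 0 < |t − 2| < delta gives both |t − 2| < 1 and |t − 2| < eps/17, so |(4t^2 - 3t + 2) − 12| < eps.

delta = min(1, eps/17)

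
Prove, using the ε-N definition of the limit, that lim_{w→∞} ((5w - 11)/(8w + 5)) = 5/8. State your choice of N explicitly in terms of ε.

Let ε > 0 be given. We seek N > 0 such that w > N implies |(5w - 11)/(8w + 5) − (5/8)| < ε.
(5w - 11)/(8w + 5) − (5/8) = (8(5w - 11) − 5(8w + 5)) / (8(8w + 5)) = -113/(8(8w + 5)).
For w > 0 we have 8w + 5 > 8w, so |(5w - 11)/(8w + 5) − (5/8)| = 113/(8(8w + 5)) < 113/(8·8w) = (113/64)/w.
Thus |(5w - 11)/(8w + 5) − (5/8)| < ε whenever w > (113/64)/ε.
Take N = (113/64)/ε. If w > N then |(5w - 11)/(8w + 5) − (5/8)| < (113/64)/w < ε.

N = (113/64)/ε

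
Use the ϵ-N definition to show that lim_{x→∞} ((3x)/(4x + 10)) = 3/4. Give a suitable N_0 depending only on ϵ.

Suppose ϵ > 0. We seek N_0 > 0 such that x > N_0 implies |(3x)/(4x + 10) − (3/4)| < ϵ.
(3x)/(4x + 10) − (3/4) = (4(3x) − 3(4x + 10)) / (4(4x + 10)) = -30/(4(4x + 10)).
For x > 0 we have 4x + 10 > 4x, so |(3x)/(4x + 10) − (3/4)| = 30/(4(4x + 10)) < 30/(4·4x) = (15/8)/x.
Thus |(3x)/(4x + 10) − (3/4)| < ϵ whenever x > (15/8)/ϵ.
Take N_0 = (15/8)/ϵ. If x > N_0 then |(3x)/(4x + 10) − (3/4)| < (15/8)/x < ϵ.

N_0 = (15/8)/ϵ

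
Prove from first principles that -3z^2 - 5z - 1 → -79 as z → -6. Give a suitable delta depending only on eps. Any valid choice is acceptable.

Let eps > 0. We want delta > 0 such that 0 < |z + 6| < delta implies |(-3z^2 - 5z - 1) + 79| < eps.
(-3z^2 - 5z - 1) + 79 = -3z^2 - 5z + 78 = (z + 6)(-3z + 13).
So |(-3z^2 - 5z - 1) + 79| = |z + 6|·|-3z + 13|.
Assume first that |z + 6| < 2, so |z| < 8. Then |-3z + 13| ≤ 3·8 + 13 = 37.
Hence |(-3z^2 - 5z - 1) + 79| ≤ 37|z + 6| < eps provided |z + 6| < eps/37.
Take delta = min(2, eps/37). Then 0 < |z + 6| < delta gives both |z + 6| < 2 and |z + 6| < eps/37, so |(-3z^2 - 5z - 1) + 79| < eps.

delta = min(2, eps/37)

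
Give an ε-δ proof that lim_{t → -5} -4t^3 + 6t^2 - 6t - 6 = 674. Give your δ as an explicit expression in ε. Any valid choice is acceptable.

Suppose ε > 0. We want δ > 0 such that 0 < |t + 5| < δ implies |(-4t^3 + 6t^2 - 6t - 6) − 674| < ε.
(-4t^3 + 6t^2 - 6t - 6) − 674 = -4t^3 + 6t^2 - 6t - 680 = (t + 5)(-4t^2 + 26t - 136).
So |(-4t^3 + 6t^2 - 6t - 6) − 674| = |t + 5|·|-4t^2 + 26t - 136|.
Assume first that |t + 5| < 2, so |t| < 7. Then |-4t^2 + 26t - 136| ≤ 4·7^2 + 26·7 + 136 = 514.
Hence |(-4t^3 + 6t^2 - 6t - 6) − 674| ≤ 514|t + 5| < ε provided |t + 5| < ε/514.
Take δ = min(2, ε/514). Then 0 < |t + 5| < δ gives both |t + 5| < 2 and |t + 5| < ε/514, so |(-4t^3 + 6t^2 - 6t - 6) − 674| < ε.

δ = min(2, ε/514)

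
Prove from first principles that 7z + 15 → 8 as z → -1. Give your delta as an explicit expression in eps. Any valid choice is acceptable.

delta = eps/7

Let eps > 0. We need delta > 0 so that 0 < |z + 1| < delta implies |(7z + 15) − 8| < eps.
|(7z + 15) − 8| = |7z + 7| = 7|z + 1|.
So 7|z + 1| < eps exactly when |z + 1| < eps/7.
Choosing delta = eps/7 gives |(7z + 15) − 8| = 7|z + 1| < eps whenever |z + 1| < delta.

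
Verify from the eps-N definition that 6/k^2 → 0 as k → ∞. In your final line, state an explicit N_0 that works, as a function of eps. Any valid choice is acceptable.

Let eps > 0. For k ≥ 1, |6/k^2 − 0| = 6/k^2.
6/k^2 < eps ⇔ k^2 > 6/eps ⇔ k > (6/eps)^{1/2}.
Take N_0 = (6/eps)^{1/2}. Then k > N_0 implies 6/k^2 < eps.

N_0 = (6/eps)^{1/2}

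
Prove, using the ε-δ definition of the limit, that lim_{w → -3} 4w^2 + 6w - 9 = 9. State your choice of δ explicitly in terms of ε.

Suppose ε > 0. We want δ > 0 such that 0 < |w + 3| < δ implies |(4w^2 + 6w - 9) − 9| < ε.
(4w^2 + 6w - 9) − 9 = 4w^2 + 6w - 18 = (w + 3)(4w - 6).
So |(4w^2 + 6w - 9) − 9| = |w + 3|·|4w - 6|.
Assume first that |w + 3| < 1, so |w| < 4. Then |4w - 6| ≤ 4·4 + 6 = 22.
Hence |(4w^2 + 6w - 9) − 9| ≤ 22|w + 3| < ε provided |w + 3| < ε/22.
Choosing δ = min(1, ε/22) ensures both conditions, hence |(4w^2 + 6w - 9) − 9| < ε.

δ = min(1, ε/22)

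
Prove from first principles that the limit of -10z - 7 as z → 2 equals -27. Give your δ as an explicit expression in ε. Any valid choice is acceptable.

Fix ε > 0. We need δ > 0 so that 0 < |z − 2| < δ implies |(-10z - 7) + 27| < ε.
Since (-10z - 7) + 27 = -10(z − 2), we have |(-10z - 7) + 27| = 10|z − 2|.
Thus it suffices that |z − 2| < ε/10.
Choosing δ = ε/10 gives |(-10z - 7) + 27| = 10|z − 2| < ε whenever |z − 2| < δ.

δ = ε/10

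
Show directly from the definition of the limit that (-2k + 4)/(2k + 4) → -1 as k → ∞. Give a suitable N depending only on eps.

N = 4/eps

Let eps > 0 be given. For k ≥ 1, |(-2k + 4)/(2k + 4) + 1| = |16|/(2(2k + 4)) = 16/(2(2k + 4)).
Since 2k + 4 ≥ 2k for k ≥ 1, this is ≤ 16/(2·2k) = 4/k.
So |(-2k + 4)/(2k + 4) + 1| < eps whenever k > 4/eps.
Take N = 4/eps. If k > N then |(-2k + 4)/(2k + 4) + 1| ≤ 4/k < eps.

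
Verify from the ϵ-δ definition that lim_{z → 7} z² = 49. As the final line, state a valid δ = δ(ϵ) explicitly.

Suppose ϵ > 0. We seek δ > 0 with 0 < |z − 7| < δ ⇒ |z² − 49| < ϵ.
Factor: z² − 49 = (z − 7)(z + 7), so |z² − 49| = |z − 7|·|z + 7|.
Impose δ ≤ 2 so that |z| < 9; then |z + 7| ≤ 16.
Hence |z² − 49| ≤ 16|z − 7|, which is < ϵ once |z − 7| < ϵ/16.
Take δ = min(2, ϵ/16). If 0 < |z − 7| < δ then both bounds hold and |z² − 49| ≤ 16|z − 7| < 16·(ϵ/16) = ϵ.

δ = min(2, ϵ/16)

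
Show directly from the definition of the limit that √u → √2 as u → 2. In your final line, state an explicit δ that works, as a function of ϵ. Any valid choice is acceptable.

δ = min(2, √2·ϵ)

Fix ϵ > 0. We want δ > 0 such that 0 < |u − 2| < δ implies |√u − √2| < ϵ.
Rationalise: √u − √2 = (u − 2)/(√u + √2), so |√u − √2| = |u − 2|/(√u + √2).
Restrict δ ≤ 2 so that |u − 2| < 2 forces u > 0, and then √u + √2 > √2.
Hence |√u − √2| < |u − 2|/√2, which is < ϵ once |u − 2| < √2·ϵ.
Take δ = min(2, √2·ϵ). If 0 < |u − 2| < δ then u > 0 and |√u − √2| < |u − 2|/√2 < ϵ.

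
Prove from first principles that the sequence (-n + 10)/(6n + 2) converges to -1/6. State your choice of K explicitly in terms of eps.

K = (31/18)/eps

Fix eps > 0. For n ≥ 1, |(-n + 10)/(6n + 2) + 1/6| = |62|/(6(6n + 2)) = 62/(6(6n + 2)).
Since 6n + 2 ≥ 6n for n ≥ 1, this is ≤ 62/(6·6n) = (31/18)/n.
So |(-n + 10)/(6n + 2) + 1/6| < eps whenever n > (31/18)/eps.
Take K = (31/18)/eps. If n > K then |(-n + 10)/(6n + 2) + 1/6| ≤ (31/18)/n < eps.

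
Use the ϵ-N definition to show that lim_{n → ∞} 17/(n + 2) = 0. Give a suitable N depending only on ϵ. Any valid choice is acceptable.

N = 17/ϵ

Let ϵ > 0. For n ≥ 1, |17/(n + 2) − 0| = 17/(n + 2) ≤ 17/n.
We need 17/n < ϵ, i.e. n > 17/ϵ.
Take N = 17/ϵ. If n > N then |17/(n + 2)| ≤ 17/n < ϵ.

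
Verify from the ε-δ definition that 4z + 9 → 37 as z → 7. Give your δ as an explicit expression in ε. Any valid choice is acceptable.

Let ε > 0 be given. We need δ > 0 so that 0 < |z − 7| < δ implies |(4z + 9) − 37| < ε.
Since (4z + 9) − 37 = 4(z − 7), we have |(4z + 9) − 37| = 4|z − 7|.
Thus it suffices that |z − 7| < ε/4.
Choosing δ = ε/4 gives |(4z + 9) − 37| = 4|z − 7| < ε whenever |z − 7| < δ.

δ = ε/4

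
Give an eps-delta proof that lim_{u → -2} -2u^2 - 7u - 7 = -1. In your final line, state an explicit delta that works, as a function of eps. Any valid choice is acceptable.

Let eps > 0. We want delta > 0 such that 0 < |u + 2| < delta implies |(-2u^2 - 7u - 7) + 1| < eps.
(-2u^2 - 7u - 7) + 1 = -2u^2 - 7u - 6 = (u + 2)(-2u - 3).
So |(-2u^2 - 7u - 7) + 1| = |u + 2|·|-2u - 3|.
Assume first that |u + 2| < 1, so |u| < 3. Then |-2u - 3| ≤ 2·3 + 3 = 9.
Hence |(-2u^2 - 7u - 7) + 1| ≤ 9|u + 2| < eps provided |u + 2| < eps/9.
Choosing delta = min(1, eps/9) ensures both conditions, hence |(-2u^2 - 7u - 7) + 1| < eps.

delta = min(1, eps/9)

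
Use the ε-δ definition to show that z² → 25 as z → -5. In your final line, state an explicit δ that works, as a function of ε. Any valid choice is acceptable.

Fix ε > 0. We seek δ > 0 with 0 < |z + 5| < δ ⇒ |z² − 25| < ε.
Factor: z² − 25 = (z + 5)(z - 5), so |z² − 25| = |z + 5|·|z - 5|.
Restrict δ ≤ 2. Then |z + 5| < 2 gives |z| < 7, so by the triangle inequality |z - 5| ≤ 7 + 5 = 12.
Hence |z² − 25| ≤ 12|z + 5|, which is < ε once |z + 5| < ε/12.
Take δ = min(2, ε/12). If 0 < |z + 5| < δ then both bounds hold and |z² − 25| ≤ 12|z + 5| < 12·(ε/12) = ε.

δ = min(2, ε/12)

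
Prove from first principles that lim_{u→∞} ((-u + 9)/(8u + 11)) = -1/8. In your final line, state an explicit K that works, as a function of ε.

Fix ε > 0. We seek K > 0 such that u > K implies |(-u + 9)/(8u + 11) + 1/8| < ε.
(-u + 9)/(8u + 11) + 1/8 = (8(-u + 9) − (-1)(8u + 11)) / (8(8u + 11)) = 83/(8(8u + 11)).
For u > 0 we have 8u + 11 > 8u, so |(-u + 9)/(8u + 11) + 1/8| = 83/(8(8u + 11)) < 83/(8·8u) = (83/64)/u.
Thus |(-u + 9)/(8u + 11) + 1/8| < ε whenever u > (83/64)/ε.
Take K = (83/64)/ε. If u > K then |(-u + 9)/(8u + 11) + 1/8| < (83/64)/u < ε.

K = (83/64)/ε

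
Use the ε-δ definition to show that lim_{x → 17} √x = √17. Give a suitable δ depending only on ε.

δ = min(17, √17·ε)

Fix ε > 0. We want δ > 0 such that 0 < |x − 17| < δ implies |√x − √17| < ε.
Multiplying by the conjugate, |√x − √17| = |x − 17|/(√x + √17).
Restrict δ ≤ 17 so that |x − 17| < 17 forces x > 0, and then √x + √17 > √17.
Hence |√x − √17| < |x − 17|/√17, which is < ε once |x − 17| < √17·ε.
Take δ = min(17, √17·ε). If 0 < |x − 17| < δ then x > 0 and |√x − √17| < |x − 17|/√17 < ε.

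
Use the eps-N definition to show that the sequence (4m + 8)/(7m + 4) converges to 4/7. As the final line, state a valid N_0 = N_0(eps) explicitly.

N_0 = (40/49)/eps

Let eps > 0 be given. For m ≥ 1, |(4m + 8)/(7m + 4) − (4/7)| = |40|/(7(7m + 4)) = 40/(7(7m + 4)).
Since 7m + 4 ≥ 7m for m ≥ 1, this is ≤ 40/(7·7m) = (40/49)/m.
So |(4m + 8)/(7m + 4) − (4/7)| < eps whenever m > (40/49)/eps.
Take N_0 = (40/49)/eps. If m > N_0 then |(4m + 8)/(7m + 4) − (4/7)| ≤ (40/49)/m < eps.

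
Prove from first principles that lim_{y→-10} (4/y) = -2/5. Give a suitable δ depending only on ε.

Suppose ε > 0. We seek δ > 0 such that 0 < |y + 10| < δ implies |4/y + 2/5| < ε.
|4/y + 2/5| = 4·|-10 − y|/(10·|y|) = 4|y + 10|/(10|y|).
Restrict δ ≤ 5. Then |y + 10| < 5 gives |y| > 5, so 10|y| > 50.
Then |4/y + 2/5| < 4|y + 10|/50, which is < ε when |y + 10| < (25/2)ε.
Take δ = min(5, (25/2)ε). Then 0 < |y + 10| < δ gives both |y + 10| < 5 and |y + 10| < (25/2)ε, so |4/y + 2/5| < ε.

δ = min(5, (25/2)ε)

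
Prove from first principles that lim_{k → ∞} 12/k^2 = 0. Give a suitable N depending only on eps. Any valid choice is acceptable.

Fix eps > 0. For k ≥ 1, |12/k^2 − 0| = 12/k^2.
12/k^2 < eps ⇔ k^2 > 12/eps ⇔ k > (12/eps)^{1/2}.
Take N = (12/eps)^{1/2}. Then k > N implies 12/k^2 < eps.

N = (12/eps)^{1/2}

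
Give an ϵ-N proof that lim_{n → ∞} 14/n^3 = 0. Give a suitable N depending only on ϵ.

Let ϵ > 0. For n ≥ 1, |14/n^3 − 0| = 14/n^3.
14/n^3 < ϵ ⇔ n^3 > 14/ϵ ⇔ n > (14/ϵ)^{1/3}.
Take N = (14/ϵ)^{1/3}. Then n > N implies 14/n^3 < ϵ.

N = (14/ϵ)^{1/3}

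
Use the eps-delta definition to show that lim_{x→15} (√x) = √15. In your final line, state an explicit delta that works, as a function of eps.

Fix eps > 0. We want delta > 0 such that 0 < |x − 15| < delta implies |√x − √15| < eps.
Rationalise: √x − √15 = (x − 15)/(√x + √15), so |√x − √15| = |x − 15|/(√x + √15).
Restrict delta ≤ 15 so that |x − 15| < 15 forces x > 0, and then √x + √15 > √15.
Hence |√x − √15| < |x − 15|/√15, which is < eps once |x − 15| < √15·eps.
Take delta = min(15, √15·eps). If 0 < |x − 15| < delta then x > 0 and |√x − √15| < |x − 15|/√15 < eps.

delta = min(15, √15·eps)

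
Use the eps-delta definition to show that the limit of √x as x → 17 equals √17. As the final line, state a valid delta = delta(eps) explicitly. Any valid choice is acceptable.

delta = min(17, √17·eps)

Let eps > 0. We want delta > 0 such that 0 < |x − 17| < delta implies |√x − √17| < eps.
Rationalise: √x − √17 = (x − 17)/(√x + √17), so |√x − √17| = |x − 17|/(√x + √17).
Restrict delta ≤ 17 so that |x − 17| < 17 forces x > 0, and then √x + √17 > √17.
Hence |√x − √17| < |x − 17|/√17, which is < eps once |x − 17| < √17·eps.
Take delta = min(17, √17·eps). If 0 < |x − 17| < delta then x > 0 and |√x − √17| < |x − 17|/√17 < eps.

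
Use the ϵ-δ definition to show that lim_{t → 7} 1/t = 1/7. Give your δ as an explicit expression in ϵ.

Let ϵ > 0 be given. We seek δ > 0 such that 0 < |t − 7| < δ implies |1/t − (1/7)| < ϵ.
|1/t − (1/7)| = |7 − t|/(7·|t|) = |t − 7|/(7|t|).
Require δ ≤ 7/2 so that |t| > 7 − 7/2 = 7/2, hence 7|t| > 49/2.
Then |1/t − (1/7)| < |t − 7|/(49/2), which is < ϵ when |t − 7| < (49/2)ϵ.
Take δ = min(7/2, (49/2)ϵ). Then 0 < |t − 7| < δ gives both |t − 7| < 7/2 and |t − 7| < (49/2)ϵ, so |1/t − (1/7)| < ϵ.

δ = min(7/2, (49/2)ϵ)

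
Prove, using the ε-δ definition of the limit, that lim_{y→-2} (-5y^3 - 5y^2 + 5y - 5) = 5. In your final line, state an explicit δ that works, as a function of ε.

δ = min(2, ε/105)

Let ε > 0 be given. We want δ > 0 such that 0 < |y + 2| < δ implies |(-5y^3 - 5y^2 + 5y - 5) − 5| < ε.
(-5y^3 - 5y^2 + 5y - 5) − 5 = -5y^3 - 5y^2 + 5y - 10 = (y + 2)(-5y^2 + 5y - 5).
So |(-5y^3 - 5y^2 + 5y - 5) − 5| = |y + 2|·|-5y^2 + 5y - 5|.
Assume first that |y + 2| < 2, so |y| < 4. Then |-5y^2 + 5y - 5| ≤ 5·4^2 + 5·4 + 5 = 105.
Hence |(-5y^3 - 5y^2 + 5y - 5) − 5| ≤ 105|y + 2| < ε provided |y + 2| < ε/105.
Choosing δ = min(2, ε/105) ensures both conditions, hence |(-5y^3 - 5y^2 + 5y - 5) − 5| < ε.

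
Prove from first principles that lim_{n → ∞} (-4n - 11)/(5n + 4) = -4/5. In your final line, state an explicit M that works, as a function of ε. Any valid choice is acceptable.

Let ε > 0 be given. For n ≥ 1, |(-4n - 11)/(5n + 4) + 4/5| = |-39|/(5(5n + 4)) = 39/(5(5n + 4)).
Since 5n + 4 ≥ 5n for n ≥ 1, this is ≤ 39/(5·5n) = (39/25)/n.
So |(-4n - 11)/(5n + 4) + 4/5| < ε whenever n > (39/25)/ε.
Take M = (39/25)/ε. If n > M then |(-4n - 11)/(5n + 4) + 4/5| ≤ (39/25)/n < ε.

M = (39/25)/ε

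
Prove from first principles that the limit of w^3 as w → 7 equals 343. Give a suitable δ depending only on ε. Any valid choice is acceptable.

Fix ε > 0. We seek δ > 0 with 0 < |w − 7| < δ ⇒ |w^3 − 343| < ε.
Factor: w^3 − 343 = (w − 7)(w^2 + 7w + 49), so |w^3 − 343| = |w − 7|·|w^2 + 7w + 49|.
Impose δ ≤ 2 so that |w| < 9; then |w^2 + 7w + 49| ≤ 193.
Hence |w^3 − 343| ≤ 193|w − 7|, which is < ε once |w − 7| < ε/193.
Take δ = min(2, ε/193). If 0 < |w − 7| < δ then both bounds hold and |w^3 − 343| ≤ 193|w − 7| < 193·(ε/193) = ε.

δ = min(2, ε/193)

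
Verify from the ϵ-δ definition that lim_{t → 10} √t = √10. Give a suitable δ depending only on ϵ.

δ = min(10, √10·ϵ)

Suppose ϵ > 0. We want δ > 0 such that 0 < |t − 10| < δ implies |√t − √10| < ϵ.
Rationalise: √t − √10 = (t − 10)/(√t + √10), so |√t − √10| = |t − 10|/(√t + √10).
Restrict δ ≤ 10 so that |t − 10| < 10 forces t > 0, and then √t + √10 > √10.
Hence |√t − √10| < |t − 10|/√10, which is < ϵ once |t − 10| < √10·ϵ.
Take δ = min(10, √10·ϵ). If 0 < |t − 10| < δ then t > 0 and |√t − √10| < |t − 10|/√10 < ϵ.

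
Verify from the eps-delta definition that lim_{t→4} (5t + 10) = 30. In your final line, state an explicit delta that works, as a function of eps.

Fix eps > 0. We need delta > 0 so that 0 < |t − 4| < delta implies |(5t + 10) − 30| < eps.
Since (5t + 10) − 30 = 5(t − 4), we have |(5t + 10) − 30| = 5|t − 4|.
Thus it suffices that |t − 4| < eps/5.
Take delta = eps/5. If 0 < |t − 4| < delta then |(5t + 10) − 30| = 5|t − 4| < 5·(eps/5) = eps.

delta = eps/5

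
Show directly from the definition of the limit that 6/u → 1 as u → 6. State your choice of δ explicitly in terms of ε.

Fix ε > 0. We seek δ > 0 such that 0 < |u − 6| < δ implies |6/u − 1| < ε.
|6/u − 1| = 6·|6 − u|/(6·|u|) = 6|u − 6|/(6|u|).
Require δ ≤ 3 so that |u| > 6 − 3 = 3, hence 6|u| > 18.
Then |6/u − 1| < 6|u − 6|/18, which is < ε when |u − 6| < 3ε.
Take δ = min(3, 3ε). Then 0 < |u − 6| < δ gives both |u − 6| < 3 and |u − 6| < 3ε, so |6/u − 1| < ε.

δ = min(3, 3ε)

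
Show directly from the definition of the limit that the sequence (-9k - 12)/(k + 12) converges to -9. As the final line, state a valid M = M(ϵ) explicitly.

M = 96/ϵ

Fix ϵ > 0. For k ≥ 1, |(-9k - 12)/(k + 12) + 9| = |96|/((k + 12)) = 96/((k + 12)).
Since k + 12 ≥ k for k ≥ 1, this is ≤ 96/(k) = 96/k.
So |(-9k - 12)/(k + 12) + 9| < ϵ whenever k > 96/ϵ.
Take M = 96/ϵ. If k > M then |(-9k - 12)/(k + 12) + 9| ≤ 96/k < ϵ.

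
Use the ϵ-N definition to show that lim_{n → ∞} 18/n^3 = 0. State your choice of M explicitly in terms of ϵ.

Fix ϵ > 0. For n ≥ 1, |18/n^3 − 0| = 18/n^3.
18/n^3 < ϵ ⇔ n^3 > 18/ϵ ⇔ n > (18/ϵ)^{1/3}.
Take M = (18/ϵ)^{1/3}. Then n > M implies 18/n^3 < ϵ.

M = (18/ϵ)^{1/3}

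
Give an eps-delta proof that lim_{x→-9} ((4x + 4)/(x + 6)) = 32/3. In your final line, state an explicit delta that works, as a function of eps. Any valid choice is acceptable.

delta = min(3/2, (9/40)eps)

Suppose eps > 0. We want delta > 0 with 0 < |x + 9| < delta ⇒ |(4x + 4)/(x + 6) − (32/3)| < eps.
Combining over a common denominator, (4x + 4)/(x + 6) − (32/3) = [(4x + 4)·(-3) − (-32)·(x + 6)] / [(-3)·(x + 6)] = 20(x + 9) / ((-3)(x + 6)).
So |(4x + 4)/(x + 6) − (32/3)| = 20|x + 9| / (3·|x + 6|).
Restrict delta ≤ 3/2. Then |x + 9| < 3/2 gives |x + 6| = |(x + 9) + (-3)| ≥ 3 − 3/2 = 3/2.
Hence |(4x + 4)/(x + 6) − (32/3)| < 20|x + 9|/(3·(3/2)) = (40/9)|x + 9|, which is < eps once |x + 9| < (9/40)eps.
Take delta = min(3/2, (9/40)eps). Then 0 < |x + 9| < delta forces both bounds, so |(4x + 4)/(x + 6) − (32/3)| < eps.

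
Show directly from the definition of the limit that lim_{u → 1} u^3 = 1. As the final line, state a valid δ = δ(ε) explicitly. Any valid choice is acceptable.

δ = min(1, ε/7)

Fix ε > 0. We seek δ > 0 with 0 < |u − 1| < δ ⇒ |u^3 − 1| < ε.
Factor: u^3 − 1 = (u − 1)(u^2 + u + 1), so |u^3 − 1| = |u − 1|·|u^2 + u + 1|.
Impose δ ≤ 1 so that |u| < 2; then |u^2 + u + 1| ≤ 7.
Hence |u^3 − 1| ≤ 7|u − 1|, which is < ε once |u − 1| < ε/7.
Take δ = min(1, ε/7). If 0 < |u − 1| < δ then both bounds hold and |u^3 − 1| ≤ 7|u − 1| < 7·(ε/7) = ε.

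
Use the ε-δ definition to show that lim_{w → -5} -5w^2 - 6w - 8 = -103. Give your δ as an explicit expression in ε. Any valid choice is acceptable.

δ = min(1, ε/49)

Let ε > 0. We want δ > 0 such that 0 < |w + 5| < δ implies |(-5w^2 - 6w - 8) + 103| < ε.
(-5w^2 - 6w - 8) + 103 = -5w^2 - 6w + 95 = (w + 5)(-5w + 19).
So |(-5w^2 - 6w - 8) + 103| = |w + 5|·|-5w + 19|.
Assume first that |w + 5| < 1, so |w| < 6. Then |-5w + 19| ≤ 5·6 + 19 = 49.
Hence |(-5w^2 - 6w - 8) + 103| ≤ 49|w + 5| < ε provided |w + 5| < ε/49.
Take δ = min(1, ε/49). Then 0 < |w + 5| < δ gives both |w + 5| < 1 and |w + 5| < ε/49, so |(-5w^2 - 6w - 8) + 103| < ε.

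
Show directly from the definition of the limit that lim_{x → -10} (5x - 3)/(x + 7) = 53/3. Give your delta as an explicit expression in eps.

delta = min(3/2, (9/76)eps)

Fix eps > 0. We want delta > 0 with 0 < |x + 10| < delta ⇒ |(5x - 3)/(x + 7) − (53/3)| < eps.
Combining over a common denominator, (5x - 3)/(x + 7) − (53/3) = [(5x - 3)·(-3) − (-53)·(x + 7)] / [(-3)·(x + 7)] = 38(x + 10) / ((-3)(x + 7)).
So |(5x - 3)/(x + 7) − (53/3)| = 38|x + 10| / (3·|x + 7|).
Restrict delta ≤ 3/2. Then |x + 10| < 3/2 gives |x + 7| = |(x + 10) + (-3)| ≥ 3 − 3/2 = 3/2.
Hence |(5x - 3)/(x + 7) − (53/3)| < 38|x + 10|/(3·(3/2)) = (76/9)|x + 10|, which is < eps once |x + 10| < (9/76)eps.
Take delta = min(3/2, (9/76)eps). Then 0 < |x + 10| < delta forces both bounds, so |(5x - 3)/(x + 7) − (53/3)| < eps.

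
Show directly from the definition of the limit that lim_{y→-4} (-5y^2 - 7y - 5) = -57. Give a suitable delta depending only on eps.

Let eps > 0. We want delta > 0 such that 0 < |y + 4| < delta implies |(-5y^2 - 7y - 5) + 57| < eps.
(-5y^2 - 7y - 5) + 57 = -5y^2 - 7y + 52 = (y + 4)(-5y + 13).
So |(-5y^2 - 7y - 5) + 57| = |y + 4|·|-5y + 13|.
Require delta ≤ 1. Then |y + 4| < 1 gives |y| < 5, and by the triangle inequality |-5y + 13| ≤ 5·5 + 13 = 38.
Hence |(-5y^2 - 7y - 5) + 57| ≤ 38|y + 4| < eps provided |y + 4| < eps/38.
Take delta = min(1, eps/38). Then 0 < |y + 4| < delta gives both |y + 4| < 1 and |y + 4| < eps/38, so |(-5y^2 - 7y - 5) + 57| < eps.

delta = min(1, eps/38)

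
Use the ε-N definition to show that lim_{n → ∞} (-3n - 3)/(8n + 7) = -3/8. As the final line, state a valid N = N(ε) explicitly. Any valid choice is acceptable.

N = (3/64)/ε

Let ε > 0. For n ≥ 1, |(-3n - 3)/(8n + 7) + 3/8| = |-3|/(8(8n + 7)) = 3/(8(8n + 7)).
Since 8n + 7 ≥ 8n for n ≥ 1, this is ≤ 3/(8·8n) = (3/64)/n.
So |(-3n - 3)/(8n + 7) + 3/8| < ε whenever n > (3/64)/ε.
Take N = (3/64)/ε. If n > N then |(-3n - 3)/(8n + 7) + 3/8| ≤ (3/64)/n < ε.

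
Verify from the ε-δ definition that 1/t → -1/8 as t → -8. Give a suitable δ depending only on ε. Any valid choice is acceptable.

Let ε > 0. We seek δ > 0 such that 0 < |t + 8| < δ implies |1/t + 1/8| < ε.
|1/t + 1/8| = |-8 − t|/(8·|t|) = |t + 8|/(8|t|).
Require δ ≤ 4 so that |t| > 8 − 4 = 4, hence 8|t| > 32.
Then |1/t + 1/8| < |t + 8|/32, which is < ε when |t + 8| < 32ε.
Take δ = min(4, 32ε). Then 0 < |t + 8| < δ gives both |t + 8| < 4 and |t + 8| < 32ε, so |1/t + 1/8| < ε.

δ = min(4, 32ε)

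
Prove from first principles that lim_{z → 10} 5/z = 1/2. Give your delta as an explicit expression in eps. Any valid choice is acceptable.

delta = min(5, 10eps)

Let eps > 0. We seek delta > 0 such that 0 < |z − 10| < delta implies |5/z − (1/2)| < eps.
|5/z − (1/2)| = 5·|10 − z|/(10·|z|) = 5|z − 10|/(10|z|).
Require delta ≤ 5 so that |z| > 10 − 5 = 5, hence 10|z| > 50.
Then |5/z − (1/2)| < 5|z − 10|/50, which is < eps when |z − 10| < 10eps.
Take delta = min(5, 10eps). Then 0 < |z − 10| < delta gives both |z − 10| < 5 and |z − 10| < 10eps, so |5/z − (1/2)| < eps.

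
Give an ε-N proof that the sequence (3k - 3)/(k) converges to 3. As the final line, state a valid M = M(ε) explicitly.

M = 3/ε

Let ε > 0 be given. For k ≥ 1, |(3k - 3)/(k) − 3| = |-3|/((k)) = 3/((k)).
Since k ≥ k for k ≥ 1, this is ≤ 3/(k) = 3/k.
So |(3k - 3)/(k) − 3| < ε whenever k > 3/ε.
Take M = 3/ε. If k > M then |(3k - 3)/(k) − 3| ≤ 3/k < ε.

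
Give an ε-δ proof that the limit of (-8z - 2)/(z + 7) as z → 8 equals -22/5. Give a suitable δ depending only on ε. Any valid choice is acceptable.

Suppose ε > 0. We want δ > 0 with 0 < |z − 8| < δ ⇒ |(-8z - 2)/(z + 7) + 22/5| < ε.
Combining over a common denominator, (-8z - 2)/(z + 7) + 22/5 = [(-8z - 2)·15 − (-66)·(z + 7)] / [15·(z + 7)] = -54(z − 8) / (15(z + 7)).
So |(-8z - 2)/(z + 7) + 22/5| = 54|z − 8| / (15·|z + 7|).
Restrict δ ≤ 15/2. Then |z − 8| < 15/2 gives |z + 7| = |(z − 8) + 15| ≥ 15 − 15/2 = 15/2.
Hence |(-8z - 2)/(z + 7) + 22/5| < 54|z − 8|/(15·(15/2)) = (12/25)|z − 8|, which is < ε once |z − 8| < (25/12)ε.
Take δ = min(15/2, (25/12)ε). Then 0 < |z − 8| < δ forces both bounds, so |(-8z - 2)/(z + 7) + 22/5| < ε.

δ = min(15/2, (25/12)ε)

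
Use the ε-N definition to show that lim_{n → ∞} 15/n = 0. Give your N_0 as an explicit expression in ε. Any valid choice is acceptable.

Let ε > 0 be given. For n ≥ 1, |15/n − 0| = 15/(n) ≤ 15/n.
We need 15/n < ε, i.e. n > 15/ε.
Take N_0 = 15/ε. If n > N_0 then |15/n| ≤ 15/n < ε.

N_0 = 15/ε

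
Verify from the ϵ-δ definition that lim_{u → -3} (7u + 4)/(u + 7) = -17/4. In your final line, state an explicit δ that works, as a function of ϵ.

Suppose ϵ > 0. We want δ > 0 with 0 < |u + 3| < δ ⇒ |(7u + 4)/(u + 7) + 17/4| < ϵ.
Combining over a common denominator, (7u + 4)/(u + 7) + 17/4 = [(7u + 4)·4 − (-17)·(u + 7)] / [4·(u + 7)] = 45(u + 3) / (4(u + 7)).
So |(7u + 4)/(u + 7) + 17/4| = 45|u + 3| / (4·|u + 7|).
Require δ ≤ 2, so |u + 7| ≥ |4| − |u + 3| > 4 − 2 = 2.
Hence |(7u + 4)/(u + 7) + 17/4| < 45|u + 3|/(4·2) = (45/8)|u + 3|, which is < ϵ once |u + 3| < (8/45)ϵ.
Take δ = min(2, (8/45)ϵ). Then 0 < |u + 3| < δ forces both bounds, so |(7u + 4)/(u + 7) + 17/4| < ϵ.

δ = min(2, (8/45)ϵ)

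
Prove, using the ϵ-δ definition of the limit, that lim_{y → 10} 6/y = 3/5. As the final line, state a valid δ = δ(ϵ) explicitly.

δ = min(5, (25/3)ϵ)

Let ϵ > 0. We seek δ > 0 such that 0 < |y − 10| < δ implies |6/y − (3/5)| < ϵ.
|6/y − (3/5)| = 6·|10 − y|/(10·|y|) = 6|y − 10|/(10|y|).
Require δ ≤ 5 so that |y| > 10 − 5 = 5, hence 10|y| > 50.
Then |6/y − (3/5)| < 6|y − 10|/50, which is < ϵ when |y − 10| < (25/3)ϵ.
Take δ = min(5, (25/3)ϵ). Then 0 < |y − 10| < δ gives both |y − 10| < 5 and |y − 10| < (25/3)ϵ, so |6/y − (3/5)| < ϵ.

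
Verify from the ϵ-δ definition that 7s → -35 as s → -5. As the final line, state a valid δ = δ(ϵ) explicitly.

δ = ϵ/7

Suppose ϵ > 0. We need δ > 0 so that 0 < |s + 5| < δ implies |(7s) + 35| < ϵ.
|(7s) + 35| = |7s + 35| = 7|s + 5|.
Thus it suffices that |s + 5| < ϵ/7.
Take δ = ϵ/7. If 0 < |s + 5| < δ then |(7s) + 35| = 7|s + 5| < 7·(ϵ/7) = ϵ.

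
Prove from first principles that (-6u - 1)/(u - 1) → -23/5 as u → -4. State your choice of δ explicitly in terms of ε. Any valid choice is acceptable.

Fix ε > 0. We want δ > 0 with 0 < |u + 4| < δ ⇒ |(-6u - 1)/(u - 1) + 23/5| < ε.
Combining over a common denominator, (-6u - 1)/(u - 1) + 23/5 = [(-6u - 1)·(-5) − 23·(u - 1)] / [(-5)·(u - 1)] = 7(u + 4) / ((-5)(u - 1)).
So |(-6u - 1)/(u - 1) + 23/5| = 7|u + 4| / (5·|u − 1|).
Require δ ≤ 5/2, so |u − 1| ≥ |-5| − |u + 4| > 5 − 5/2 = 5/2.
Hence |(-6u - 1)/(u - 1) + 23/5| < 7|u + 4|/(5·(5/2)) = (14/25)|u + 4|, which is < ε once |u + 4| < (25/14)ε.
Take δ = min(5/2, (25/14)ε). Then 0 < |u + 4| < δ forces both bounds, so |(-6u - 1)/(u - 1) + 23/5| < ε.

δ = min(5/2, (25/14)ε)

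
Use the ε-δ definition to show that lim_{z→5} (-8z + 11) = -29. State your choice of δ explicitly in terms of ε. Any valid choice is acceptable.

Suppose ε > 0. We need δ > 0 so that 0 < |z − 5| < δ implies |(-8z + 11) + 29| < ε.
|(-8z + 11) + 29| = |-8z + 40| = 8|z − 5|.
So 8|z − 5| < ε exactly when |z − 5| < ε/8.
Choosing δ = ε/8 gives |(-8z + 11) + 29| = 8|z − 5| < ε whenever |z − 5| < δ.

δ = ε/8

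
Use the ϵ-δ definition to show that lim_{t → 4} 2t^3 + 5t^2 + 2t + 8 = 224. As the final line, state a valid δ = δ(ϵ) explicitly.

δ = min(1, ϵ/169)

Let ϵ > 0. We want δ > 0 such that 0 < |t − 4| < δ implies |(2t^3 + 5t^2 + 2t + 8) − 224| < ϵ.
(2t^3 + 5t^2 + 2t + 8) − 224 = 2t^3 + 5t^2 + 2t - 216 = (t − 4)(2t^2 + 13t + 54).
So |(2t^3 + 5t^2 + 2t + 8) − 224| = |t − 4|·|2t^2 + 13t + 54|.
Require δ ≤ 1. Then |t − 4| < 1 gives |t| < 5, and by the triangle inequality |2t^2 + 13t + 54| ≤ 2·5^2 + 13·5 + 54 = 169.
Hence |(2t^3 + 5t^2 + 2t + 8) − 224| ≤ 169|t − 4| < ϵ provided |t − 4| < ϵ/169.
Choosing δ = min(1, ϵ/169) ensures both conditions, hence |(2t^3 + 5t^2 + 2t + 8) − 224| < ϵ.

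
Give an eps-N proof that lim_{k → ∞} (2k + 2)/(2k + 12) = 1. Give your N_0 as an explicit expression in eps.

Let eps > 0 be given. For k ≥ 1, |(2k + 2)/(2k + 12) − 1| = |-20|/(2(2k + 12)) = 20/(2(2k + 12)).
Since 2k + 12 ≥ 2k for k ≥ 1, this is ≤ 20/(2·2k) = 5/k.
So |(2k + 2)/(2k + 12) − 1| < eps whenever k > 5/eps.
Take N_0 = 5/eps. If k > N_0 then |(2k + 2)/(2k + 12) − 1| ≤ 5/k < eps.

N_0 = 5/eps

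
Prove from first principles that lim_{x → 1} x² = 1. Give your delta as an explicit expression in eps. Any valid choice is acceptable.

Let eps > 0. We seek delta > 0 with 0 < |x − 1| < delta ⇒ |x² − 1| < eps.
Factor: x² − 1 = (x − 1)(x + 1), so |x² − 1| = |x − 1|·|x + 1|.
Impose delta ≤ 2 so that |x| < 3; then |x + 1| ≤ 4.
Hence |x² − 1| ≤ 4|x − 1|, which is < eps once |x − 1| < eps/4.
Take delta = min(2, eps/4). If 0 < |x − 1| < delta then both bounds hold and |x² − 1| ≤ 4|x − 1| < 4·(eps/4) = eps.

delta = min(2, eps/4)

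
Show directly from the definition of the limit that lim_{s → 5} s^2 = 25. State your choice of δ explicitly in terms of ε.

δ = min(1, ε/11)

Suppose ε > 0. We seek δ > 0 with 0 < |s − 5| < δ ⇒ |s^2 − 25| < ε.
Factor: s^2 − 25 = (s − 5)(s + 5), so |s^2 − 25| = |s − 5|·|s + 5|.
Impose δ ≤ 1 so that |s| < 6; then |s + 5| ≤ 11.
Hence |s^2 − 25| ≤ 11|s − 5|, which is < ε once |s − 5| < ε/11.
Take δ = min(1, ε/11). If 0 < |s − 5| < δ then both bounds hold and |s^2 − 25| ≤ 11|s − 5| < 11·(ε/11) = ε.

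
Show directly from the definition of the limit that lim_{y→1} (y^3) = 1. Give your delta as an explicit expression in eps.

Fix eps > 0. We seek delta > 0 with 0 < |y − 1| < delta ⇒ |y^3 − 1| < eps.
Factor: y^3 − 1 = (y − 1)(y^2 + y + 1), so |y^3 − 1| = |y − 1|·|y^2 + y + 1|.
Impose delta ≤ 1 so that |y| < 2; then |y^2 + y + 1| ≤ 7.
Hence |y^3 − 1| ≤ 7|y − 1|, which is < eps once |y − 1| < eps/7.
Take delta = min(1, eps/7). If 0 < |y − 1| < delta then both bounds hold and |y^3 − 1| ≤ 7|y − 1| < 7·(eps/7) = eps.

delta = min(1, eps/7)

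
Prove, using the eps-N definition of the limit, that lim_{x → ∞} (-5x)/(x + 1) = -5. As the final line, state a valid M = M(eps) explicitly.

Let eps > 0. We seek M > 0 such that x > M implies |(-5x)/(x + 1) + 5| < eps.
(-5x)/(x + 1) + 5 = ((-5x) − (-5)(x + 1)) / ((x + 1)) = 5/((x + 1)).
For x > 0 we have x + 1 > x, so |(-5x)/(x + 1) + 5| = 5/((x + 1)) < 5/(x) = 5/x.
Thus |(-5x)/(x + 1) + 5| < eps whenever x > 5/eps.
Take M = 5/eps. If x > M then |(-5x)/(x + 1) + 5| < 5/x < eps.

M = 5/eps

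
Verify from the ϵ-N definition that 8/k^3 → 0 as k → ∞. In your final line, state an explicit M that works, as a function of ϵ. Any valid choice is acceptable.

Suppose ϵ > 0. For k ≥ 1, |8/k^3 − 0| = 8/k^3.
8/k^3 < ϵ ⇔ k^3 > 8/ϵ ⇔ k > (8/ϵ)^{1/3}.
Take M = (8/ϵ)^{1/3}. Then k > M implies 8/k^3 < ϵ.

M = (8/ϵ)^{1/3}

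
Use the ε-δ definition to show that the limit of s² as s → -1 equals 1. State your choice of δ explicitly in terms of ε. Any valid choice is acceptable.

δ = min(1, ε/3)

Fix ε > 0. We seek δ > 0 with 0 < |s + 1| < δ ⇒ |s² − 1| < ε.
Factor: s² − 1 = (s + 1)(s - 1), so |s² − 1| = |s + 1|·|s - 1|.
Restrict δ ≤ 1. Then |s + 1| < 1 gives |s| < 2, so by the triangle inequality |s - 1| ≤ 2 + 1 = 3.
Hence |s² − 1| ≤ 3|s + 1|, which is < ε once |s + 1| < ε/3.
Take δ = min(1, ε/3). If 0 < |s + 1| < δ then both bounds hold and |s² − 1| ≤ 3|s + 1| < 3·(ε/3) = ε.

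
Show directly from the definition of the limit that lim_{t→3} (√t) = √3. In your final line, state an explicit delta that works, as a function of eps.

delta = min(3, √3·eps)

Let eps > 0. We want delta > 0 such that 0 < |t − 3| < delta implies |√t − √3| < eps.
Rationalise: √t − √3 = (t − 3)/(√t + √3), so |√t − √3| = |t − 3|/(√t + √3).
Restrict delta ≤ 3 so that |t − 3| < 3 forces t > 0, and then √t + √3 > √3.
Hence |√t − √3| < |t − 3|/√3, which is < eps once |t − 3| < √3·eps.
Take delta = min(3, √3·eps). If 0 < |t − 3| < delta then t > 0 and |√t − √3| < |t − 3|/√3 < eps.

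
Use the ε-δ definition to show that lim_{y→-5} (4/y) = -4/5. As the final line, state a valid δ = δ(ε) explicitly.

Fix ε > 0. We seek δ > 0 such that 0 < |y + 5| < δ implies |4/y + 4/5| < ε.
|4/y + 4/5| = 4·|-5 − y|/(5·|y|) = 4|y + 5|/(5|y|).
Require δ ≤ 5/2 so that |y| > 5 − 5/2 = 5/2, hence 5|y| > 25/2.
Then |4/y + 4/5| < 4|y + 5|/(25/2), which is < ε when |y + 5| < (25/8)ε.
Take δ = min(5/2, (25/8)ε). Then 0 < |y + 5| < δ gives both |y + 5| < 5/2 and |y + 5| < (25/8)ε, so |4/y + 4/5| < ε.

δ = min(5/2, (25/8)ε)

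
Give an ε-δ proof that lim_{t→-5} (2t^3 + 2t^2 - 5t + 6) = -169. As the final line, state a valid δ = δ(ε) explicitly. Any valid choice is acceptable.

Fix ε > 0. We want δ > 0 such that 0 < |t + 5| < δ implies |(2t^3 + 2t^2 - 5t + 6) + 169| < ε.
(2t^3 + 2t^2 - 5t + 6) + 169 = 2t^3 + 2t^2 - 5t + 175 = (t + 5)(2t^2 - 8t + 35).
So |(2t^3 + 2t^2 - 5t + 6) + 169| = |t + 5|·|2t^2 - 8t + 35|.
Require δ ≤ 2. Then |t + 5| < 2 gives |t| < 7, and by the triangle inequality |2t^2 - 8t + 35| ≤ 2·7^2 + 8·7 + 35 = 189.
Hence |(2t^3 + 2t^2 - 5t + 6) + 169| ≤ 189|t + 5| < ε provided |t + 5| < ε/189.
Choosing δ = min(2, ε/189) ensures both conditions, hence |(2t^3 + 2t^2 - 5t + 6) + 169| < ε.

δ = min(2, ε/189)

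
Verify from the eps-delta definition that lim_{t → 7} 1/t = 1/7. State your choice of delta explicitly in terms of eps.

delta = min(7/2, (49/2)eps)

Let eps > 0 be given. We seek delta > 0 such that 0 < |t − 7| < delta implies |1/t − (1/7)| < eps.
|1/t − (1/7)| = |7 − t|/(7·|t|) = |t − 7|/(7|t|).
Restrict delta ≤ 7/2. Then |t − 7| < 7/2 gives |t| > 7/2, so 7|t| > 49/2.
Then |1/t − (1/7)| < |t − 7|/(49/2), which is < eps when |t − 7| < (49/2)eps.
Take delta = min(7/2, (49/2)eps). Then 0 < |t − 7| < delta gives both |t − 7| < 7/2 and |t − 7| < (49/2)eps, so |1/t − (1/7)| < eps.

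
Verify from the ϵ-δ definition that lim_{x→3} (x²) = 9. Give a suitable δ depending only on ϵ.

Suppose ϵ > 0. We seek δ > 0 with 0 < |x − 3| < δ ⇒ |x² − 9| < ϵ.
Factor: x² − 9 = (x − 3)(x + 3), so |x² − 9| = |x − 3|·|x + 3|.
Impose δ ≤ 1 so that |x| < 4; then |x + 3| ≤ 7.
Hence |x² − 9| ≤ 7|x − 3|, which is < ϵ once |x − 3| < ϵ/7.
Take δ = min(1, ϵ/7). If 0 < |x − 3| < δ then both bounds hold and |x² − 9| ≤ 7|x − 3| < 7·(ϵ/7) = ϵ.

δ = min(1, ϵ/7)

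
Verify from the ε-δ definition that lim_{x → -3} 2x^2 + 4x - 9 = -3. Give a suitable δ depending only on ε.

Suppose ε > 0. We want δ > 0 such that 0 < |x + 3| < δ implies |(2x^2 + 4x - 9) + 3| < ε.
(2x^2 + 4x - 9) + 3 = 2x^2 + 4x - 6 = (x + 3)(2x - 2).
So |(2x^2 + 4x - 9) + 3| = |x + 3|·|2x - 2|.
Assume first that |x + 3| < 2, so |x| < 5. Then |2x - 2| ≤ 2·5 + 2 = 12.
Hence |(2x^2 + 4x - 9) + 3| ≤ 12|x + 3| < ε provided |x + 3| < ε/12.
Take δ = min(2, ε/12). Then 0 < |x + 3| < δ gives both |x + 3| < 2 and |x + 3| < ε/12, so |(2x^2 + 4x - 9) + 3| < ε.

δ = min(2, ε/12)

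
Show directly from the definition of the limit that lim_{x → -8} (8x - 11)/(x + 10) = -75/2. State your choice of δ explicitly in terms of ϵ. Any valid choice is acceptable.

δ = min(1, (2/91)ϵ)

Fix ϵ > 0. We want δ > 0 with 0 < |x + 8| < δ ⇒ |(8x - 11)/(x + 10) + 75/2| < ϵ.
Combining over a common denominator, (8x - 11)/(x + 10) + 75/2 = [(8x - 11)·2 − (-75)·(x + 10)] / [2·(x + 10)] = 91(x + 8) / (2(x + 10)).
So |(8x - 11)/(x + 10) + 75/2| = 91|x + 8| / (2·|x + 10|).
Require δ ≤ 1, so |x + 10| ≥ |2| − |x + 8| > 2 − 1 = 1.
Hence |(8x - 11)/(x + 10) + 75/2| < 91|x + 8|/(2·1) = (91/2)|x + 8|, which is < ϵ once |x + 8| < (2/91)ϵ.
Take δ = min(1, (2/91)ϵ). Then 0 < |x + 8| < δ forces both bounds, so |(8x - 11)/(x + 10) + 75/2| < ϵ.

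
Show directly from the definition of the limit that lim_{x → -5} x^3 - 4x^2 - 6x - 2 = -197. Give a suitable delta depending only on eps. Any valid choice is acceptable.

delta = min(2, eps/151)

Let eps > 0. We want delta > 0 such that 0 < |x + 5| < delta implies |(x^3 - 4x^2 - 6x - 2) + 197| < eps.
(x^3 - 4x^2 - 6x - 2) + 197 = x^3 - 4x^2 - 6x + 195 = (x + 5)(x^2 - 9x + 39).
So |(x^3 - 4x^2 - 6x - 2) + 197| = |x + 5|·|x^2 - 9x + 39|.
Assume first that |x + 5| < 2, so |x| < 7. Then |x^2 - 9x + 39| ≤ 7^2 + 9·7 + 39 = 151.
Hence |(x^3 - 4x^2 - 6x - 2) + 197| ≤ 151|x + 5| < eps provided |x + 5| < eps/151.
Choosing delta = min(2, eps/151) ensures both conditions, hence |(x^3 - 4x^2 - 6x - 2) + 197| < eps.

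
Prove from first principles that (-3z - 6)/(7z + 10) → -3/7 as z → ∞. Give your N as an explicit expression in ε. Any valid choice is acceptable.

Suppose ε > 0. We seek N > 0 such that z > N implies |(-3z - 6)/(7z + 10) + 3/7| < ε.
(-3z - 6)/(7z + 10) + 3/7 = (7(-3z - 6) − (-3)(7z + 10)) / (7(7z + 10)) = -12/(7(7z + 10)).
For z > 0 we have 7z + 10 > 7z, so |(-3z - 6)/(7z + 10) + 3/7| = 12/(7(7z + 10)) < 12/(7·7z) = (12/49)/z.
Thus |(-3z - 6)/(7z + 10) + 3/7| < ε whenever z > (12/49)/ε.
Take N = (12/49)/ε. If z > N then |(-3z - 6)/(7z + 10) + 3/7| < (12/49)/z < ε.

N = (12/49)/ε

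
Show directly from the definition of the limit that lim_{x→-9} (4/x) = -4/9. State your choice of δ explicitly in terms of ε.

δ = min(9/2, (81/8)ε)

Suppose ε > 0. We seek δ > 0 such that 0 < |x + 9| < δ implies |4/x + 4/9| < ε.
|4/x + 4/9| = 4·|-9 − x|/(9·|x|) = 4|x + 9|/(9|x|).
Require δ ≤ 9/2 so that |x| > 9 − 9/2 = 9/2, hence 9|x| > 81/2.
Then |4/x + 4/9| < 4|x + 9|/(81/2), which is < ε when |x + 9| < (81/8)ε.
Take δ = min(9/2, (81/8)ε). Then 0 < |x + 9| < δ gives both |x + 9| < 9/2 and |x + 9| < (81/8)ε, so |4/x + 4/9| < ε.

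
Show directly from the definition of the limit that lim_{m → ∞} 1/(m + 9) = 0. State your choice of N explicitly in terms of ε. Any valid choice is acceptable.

N = 1/ε

Let ε > 0 be given. For m ≥ 1, |1/(m + 9) − 0| = 1/(m + 9) ≤ 1/m.
We need 1/m < ε, i.e. m > 1/ε.
Take N = 1/ε. If m > N then |1/(m + 9)| ≤ 1/m < ε.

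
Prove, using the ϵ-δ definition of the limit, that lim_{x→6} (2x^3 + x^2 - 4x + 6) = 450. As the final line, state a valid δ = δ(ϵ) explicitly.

δ = min(1, ϵ/263)

Let ϵ > 0. We want δ > 0 such that 0 < |x − 6| < δ implies |(2x^3 + x^2 - 4x + 6) − 450| < ϵ.
(2x^3 + x^2 - 4x + 6) − 450 = 2x^3 + x^2 - 4x - 444 = (x − 6)(2x^2 + 13x + 74).
So |(2x^3 + x^2 - 4x + 6) − 450| = |x − 6|·|2x^2 + 13x + 74|.
Require δ ≤ 1. Then |x − 6| < 1 gives |x| < 7, and by the triangle inequality |2x^2 + 13x + 74| ≤ 2·7^2 + 13·7 + 74 = 263.
Hence |(2x^3 + x^2 - 4x + 6) − 450| ≤ 263|x − 6| < ϵ provided |x − 6| < ϵ/263.
Take δ = min(1, ϵ/263). Then 0 < |x − 6| < δ gives both |x − 6| < 1 and |x − 6| < ϵ/263, so |(2x^3 + x^2 - 4x + 6) − 450| < ϵ.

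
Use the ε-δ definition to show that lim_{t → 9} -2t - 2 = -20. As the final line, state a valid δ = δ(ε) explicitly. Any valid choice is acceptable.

δ = ε/2

Suppose ε > 0. We need δ > 0 so that 0 < |t − 9| < δ implies |(-2t - 2) + 20| < ε.
|(-2t - 2) + 20| = |-2t + 18| = 2|t − 9|.
So 2|t − 9| < ε exactly when |t − 9| < ε/2.
Choosing δ = ε/2 gives |(-2t - 2) + 20| = 2|t − 9| < ε whenever |t − 9| < δ.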